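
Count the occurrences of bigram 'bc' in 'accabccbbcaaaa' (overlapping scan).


Scanning 'accabccbbcaaaa' for bigram 'bc':
  Position 0: 'ac' -> no
  Position 1: 'cc' -> no
  Position 2: 'ca' -> no
  Position 3: 'ab' -> no
  Position 4: 'bc' -> MATCH
  Position 5: 'cc' -> no
  Position 6: 'cb' -> no
  Position 7: 'bb' -> no
  Position 8: 'bc' -> MATCH
  Position 9: 'ca' -> no
  Position 10: 'aa' -> no
  Position 11: 'aa' -> no
  Position 12: 'aa' -> no
Total matches: 2

2


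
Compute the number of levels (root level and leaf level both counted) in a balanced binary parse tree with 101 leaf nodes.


In a balanced binary tree with n leaves the deepest leaf is ceil(log2(n)) edges below the root,
so counting node levels inclusive of root and leaves gives ceil(log2(n)) + 1 levels.
log2(101) = 6.6582
ceil(6.6582) = 7
levels = 7 + 1 = 8

8


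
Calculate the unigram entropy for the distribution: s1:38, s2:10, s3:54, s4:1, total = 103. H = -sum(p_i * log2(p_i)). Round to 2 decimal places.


Computing entropy H = -sum(p_i * log2(p_i)):
  s1: p = 38/103 = 0.3689, -p*log2(p) = 0.5307
  s2: p = 10/103 = 0.0971, -p*log2(p) = 0.3267
  s3: p = 54/103 = 0.5243, -p*log2(p) = 0.4884
  s4: p = 1/103 = 0.0097, -p*log2(p) = 0.0649
H = sum of terms = 1.4107
Rounded to 2 decimals: 1.41

1.41


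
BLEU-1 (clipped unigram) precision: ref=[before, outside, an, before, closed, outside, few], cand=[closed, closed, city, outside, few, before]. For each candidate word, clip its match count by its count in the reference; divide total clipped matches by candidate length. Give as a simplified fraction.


Reference word counts: {'an': 1, 'before': 2, 'closed': 1, 'few': 1, 'outside': 2}
Checking each candidate word (with clipping):
  'closed' -> in reference (ref count 1, used 1/1) -> match (matches: 1)
  'closed' -> ref count 1 already used up (1/1) -> clipped, no match (matches: 1)
  'city' -> not in reference -> no match (matches: 1)
  'outside' -> in reference (ref count 2, used 1/2) -> match (matches: 2)
  'few' -> in reference (ref count 1, used 1/1) -> match (matches: 3)
  'before' -> in reference (ref count 2, used 1/2) -> match (matches: 4)
Clipped matches: 4, Candidate length: 6
Precision = 4/6 = 2/3

2/3


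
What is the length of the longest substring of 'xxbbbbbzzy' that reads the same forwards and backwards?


Scanning 'xxbbbbbzzy' for palindromic substrings.
Substring at positions 2-6: 'bbbbb'.
Check: reverse('bbbbb') = 'bbbbb' -> palindrome confirmed.
Neighbouring characters ('x' / 'z') break symmetry, so it cannot extend further.
No longer palindromic substring exists; longest length = 5

5


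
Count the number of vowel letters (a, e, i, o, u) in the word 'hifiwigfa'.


Scanning each character of 'hifiwigfa':
  Position 1: 'h' -> consonant (running count: 0)
  Position 2: 'i' -> vowel (running count: 1)
  Position 3: 'f' -> consonant (running count: 1)
  Position 4: 'i' -> vowel (running count: 2)
  Position 5: 'w' -> consonant (running count: 2)
  Position 6: 'i' -> vowel (running count: 3)
  Position 7: 'g' -> consonant (running count: 3)
  Position 8: 'f' -> consonant (running count: 3)
  Position 9: 'a' -> vowel (running count: 4)
Total vowels: 4

4


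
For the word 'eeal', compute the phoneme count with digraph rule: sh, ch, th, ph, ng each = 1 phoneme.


Parsing 'eeal' greedily, digraphs first:
  'e' -> vowel phoneme (phonemes so far: 1)
  'e' -> vowel phoneme (phonemes so far: 2)
  'a' -> vowel phoneme (phonemes so far: 3)
  'l' -> consonant phoneme (phonemes so far: 4)
Total phonemes: 4

4


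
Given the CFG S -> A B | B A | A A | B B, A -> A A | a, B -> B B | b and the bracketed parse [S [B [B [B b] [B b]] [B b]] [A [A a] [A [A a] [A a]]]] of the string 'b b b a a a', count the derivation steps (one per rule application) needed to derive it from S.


Every bracketed nonterminal node [X ...] in the tree is produced by exactly one rule application.
Reading the tree off as a leftmost derivation:
  Step 1: S  =>  B A   (applied S -> B A)
  Step 2: B A  =>  B B A   (applied B -> B B)
  Step 3: B B A  =>  B B B A   (applied B -> B B)
  Step 4: B B B A  =>  b B B A   (applied B -> b)
  Step 5: b B B A  =>  b b B A   (applied B -> b)
  Step 6: b b B A  =>  b b b A   (applied B -> b)
  Step 7: b b b A  =>  b b b A A   (applied A -> A A)
  Step 8: b b b A A  =>  b b b a A   (applied A -> a)
  Step 9: b b b a A  =>  b b b a A A   (applied A -> A A)
  Step 10: b b b a A A  =>  b b b a a A   (applied A -> a)
  Step 11: b b b a a A  =>  b b b a a a   (applied A -> a)
Final yield: b b b a a a
Total rewrite steps: 11

11


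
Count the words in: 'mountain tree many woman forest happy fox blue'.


Counting words by splitting on spaces:
  Word 1: 'mountain'
  Word 2: 'tree'
  Word 3: 'many'
  Word 4: 'woman'
  Word 5: 'forest'
  Word 6: 'happy'
  Word 7: 'fox'
  Word 8: 'blue'
Total words: 8

8


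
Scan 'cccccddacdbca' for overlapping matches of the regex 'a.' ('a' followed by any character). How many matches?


Pattern: a. means 'a' followed by any character.
Scanning 'cccccddacdbca' position-by-position:
  Pos 0: window 'cc' -> no
  Pos 1: window 'cc' -> no
  Pos 2: window 'cc' -> no
  Pos 3: window 'cc' -> no
  Pos 4: window 'cd' -> no
  Pos 5: window 'dd' -> no
  Pos 6: window 'da' -> no
  Pos 7: window 'ac' -> MATCH
  Pos 8: window 'cd' -> no
  Pos 9: window 'db' -> no
  Pos 10: window 'bc' -> no
  Pos 11: window 'ca' -> no
  Pos 12: window 'a' -> no
Total matches: 1

1


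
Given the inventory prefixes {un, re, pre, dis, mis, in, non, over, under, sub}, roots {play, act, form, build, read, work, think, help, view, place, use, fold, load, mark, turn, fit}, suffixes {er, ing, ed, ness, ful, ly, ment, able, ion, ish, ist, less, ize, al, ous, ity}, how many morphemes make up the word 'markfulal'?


Segmenting 'markfulal' against the inventory:
  'mark' -> root (morpheme 1)
  'ful' -> suffix (morpheme 2)
  'al' -> suffix (morpheme 3)
Total morphemes: 3

3


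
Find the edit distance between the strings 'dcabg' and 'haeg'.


Building DP table for s1='dcabg' (len 5) and s2='haeg' (len 4):
       h  a  e  g
    0  1  2  3  4
  d 1  1  2  3  4
  c 2  2  2  3  4
  a 3  3  2  3  4
  b 4  4  3  3  4
  g 5  5  4  4  3
Edit distance = dp[5][4] = 3

3


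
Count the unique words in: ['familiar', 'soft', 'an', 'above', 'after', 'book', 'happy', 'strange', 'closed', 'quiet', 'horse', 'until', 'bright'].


Listing all tokens and tracking unique types:
  Token 1: 'familiar' -> NEW (unique so far: 1)
  Token 2: 'soft' -> NEW (unique so far: 2)
  Token 3: 'an' -> NEW (unique so far: 3)
  Token 4: 'above' -> NEW (unique so far: 4)
  Token 5: 'after' -> NEW (unique so far: 5)
  Token 6: 'book' -> NEW (unique so far: 6)
  Token 7: 'happy' -> NEW (unique so far: 7)
  Token 8: 'strange' -> NEW (unique so far: 8)
  Token 9: 'closed' -> NEW (unique so far: 9)
  Token 10: 'quiet' -> NEW (unique so far: 10)
  Token 11: 'horse' -> NEW (unique so far: 11)
  Token 12: 'until' -> NEW (unique so far: 12)
  Token 13: 'bright' -> NEW (unique so far: 13)
Unique types: ('above', 'after', 'an', 'book', 'bright', 'closed', 'familiar', 'happy', 'horse', 'quiet', 'soft', 'strange', 'until')
Vocabulary size: 13

13


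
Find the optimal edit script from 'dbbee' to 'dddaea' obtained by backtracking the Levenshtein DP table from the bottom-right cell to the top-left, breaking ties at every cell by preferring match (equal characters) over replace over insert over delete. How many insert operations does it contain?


Edit distance = 4. Backtracking from cell (5, 6) with preference match > replace > insert > delete,
then listing the resulting alignment 'dbbee' -> 'dddaea' left to right:
  Step 1: insert 'd' [insertion #1]
  Step 2: keep 'd'
  Step 3: replace b->d
  Step 4: replace b->a
  Step 5: keep 'e'
  Step 6: replace e->a
Total insertions: 1

1


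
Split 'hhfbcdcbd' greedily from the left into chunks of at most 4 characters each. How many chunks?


'hhfbcdcbd' has 9 characters.
Chunking with max size 4:
  Chunk 1: 'hhfb' (positions 0-3)
  Chunk 2: 'cdcb' (positions 4-7)
  Chunk 3: 'd' (positions 8-8)
Total chunks: ceil(9 / 4) = 3

3


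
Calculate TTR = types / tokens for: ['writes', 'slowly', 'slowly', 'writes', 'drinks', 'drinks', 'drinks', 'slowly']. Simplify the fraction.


Tokens: 8
Unique types: ('drinks', 'slowly', 'writes') = 3
TTR = 3/8
Already in lowest terms.

3/8


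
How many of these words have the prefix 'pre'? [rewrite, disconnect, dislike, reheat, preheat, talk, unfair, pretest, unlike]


Checking each word for prefix 'pre':
  'rewrite' -> no (count: 0)
  'disconnect' -> no (count: 0)
  'dislike' -> no (count: 0)
  'reheat' -> no (count: 0)
  'preheat' -> YES, starts with 'pre' (count: 1)
  'talk' -> no (count: 1)
  'unfair' -> no (count: 1)
  'pretest' -> YES, starts with 'pre' (count: 2)
  'unlike' -> no (count: 2)
Total with prefix 'pre': 2

2


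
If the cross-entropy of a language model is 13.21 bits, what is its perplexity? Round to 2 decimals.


Perplexity formula: PP = 2^H
H = 13.21
PP = 2^13.21
Decompose: 2^13.21 = 2^13 * 2^0.21
2^13 = 8192, 2^0.21 ~ 1.1566882
PP ~ 8192 * 1.1566882 = 9475.5897344
Rounded to 2 decimals: 9475.59

9475.59


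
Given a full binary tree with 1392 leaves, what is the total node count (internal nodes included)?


Leaf nodes (terminals): 1392
Internal nodes = n - 1 = 1392 - 1 = 1391
Total = leaves + internal = 1392 + 1391 = 2783

2783


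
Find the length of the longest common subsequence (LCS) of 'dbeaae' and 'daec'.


DP table for LCS of 'dbeaae' and 'daec':
       d  a  e  c
    0  0  0  0  0
  d 0  1  1  1  1
  b 0  1  1  1  1
  e 0  1  1  2  2
  a 0  1  2  2  2
  a 0  1  2  2  2
  e 0  1  2  3  3
LCS: 'dae'
LCS length = 3

3


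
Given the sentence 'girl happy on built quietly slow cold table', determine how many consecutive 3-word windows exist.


Word trigrams from [8] words:
  Trigram 1: (girl happy on)
  Trigram 2: (happy on built)
  Trigram 3: (on built quietly)
  Trigram 4: (built quietly slow)
  Trigram 5: (quietly slow cold)
  Trigram 6: (slow cold table)
Total word trigrams: 8 - 2 = 6

6


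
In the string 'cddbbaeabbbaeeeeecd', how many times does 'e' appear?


Scanning 'cddbbaeabbbaeeeeecd' for 'e':
  Position 6: 'e' -> MATCH (count: 1)
  Position 12: 'e' -> MATCH (count: 2)
  Position 13: 'e' -> MATCH (count: 3)
  Position 14: 'e' -> MATCH (count: 4)
  Position 15: 'e' -> MATCH (count: 5)
  Position 16: 'e' -> MATCH (count: 6)
Total occurrences of 'e': 6

6


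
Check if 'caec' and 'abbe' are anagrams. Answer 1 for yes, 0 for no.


Sort characters of 'caec': 'acce'
Sort characters of 'abbe': 'abbe'
Sorted forms differ -> they are NOT anagrams
Result: 0

0


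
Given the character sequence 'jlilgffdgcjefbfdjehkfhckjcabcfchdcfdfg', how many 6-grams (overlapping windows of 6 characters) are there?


String 'jlilgffdgcjefbfdjehkfhckjcabcfchdcfdfg' has length L = 38.
Number of overlapping n-grams = L - n + 1
Substituting: 38 - 6 + 1 = 33

33


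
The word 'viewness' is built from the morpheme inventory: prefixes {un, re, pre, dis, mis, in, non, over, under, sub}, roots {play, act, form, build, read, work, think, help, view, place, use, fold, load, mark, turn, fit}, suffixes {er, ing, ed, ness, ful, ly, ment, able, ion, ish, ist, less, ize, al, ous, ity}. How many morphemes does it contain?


Segmenting 'viewness' against the inventory:
  'view' -> root (morpheme 1)
  'ness' -> suffix (morpheme 2)
Total morphemes: 2

2


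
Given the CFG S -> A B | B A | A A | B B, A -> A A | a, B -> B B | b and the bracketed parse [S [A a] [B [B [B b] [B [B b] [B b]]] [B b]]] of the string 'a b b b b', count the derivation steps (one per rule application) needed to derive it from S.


Every bracketed nonterminal node [X ...] in the tree is produced by exactly one rule application.
Reading the tree off as a leftmost derivation:
  Step 1: S  =>  A B   (applied S -> A B)
  Step 2: A B  =>  a B   (applied A -> a)
  Step 3: a B  =>  a B B   (applied B -> B B)
  Step 4: a B B  =>  a B B B   (applied B -> B B)
  Step 5: a B B B  =>  a b B B   (applied B -> b)
  Step 6: a b B B  =>  a b B B B   (applied B -> B B)
  Step 7: a b B B B  =>  a b b B B   (applied B -> b)
  Step 8: a b b B B  =>  a b b b B   (applied B -> b)
  Step 9: a b b b B  =>  a b b b b   (applied B -> b)
Final yield: a b b b b
Total rewrite steps: 9

9


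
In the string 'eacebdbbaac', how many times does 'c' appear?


Scanning 'eacebdbbaac' for 'c':
  Position 2: 'c' -> MATCH (count: 1)
  Position 10: 'c' -> MATCH (count: 2)
Total occurrences of 'c': 2

2


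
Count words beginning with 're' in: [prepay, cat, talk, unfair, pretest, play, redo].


Checking each word for prefix 're':
  'prepay' -> no (count: 0)
  'cat' -> no (count: 0)
  'talk' -> no (count: 0)
  'unfair' -> no (count: 0)
  'pretest' -> no (count: 0)
  'play' -> no (count: 0)
  'redo' -> YES, starts with 're' (count: 1)
Total with prefix 're': 1

1


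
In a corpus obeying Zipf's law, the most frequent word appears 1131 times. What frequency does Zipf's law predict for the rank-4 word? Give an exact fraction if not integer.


Zipf's law: freq(rank) = f1 / rank
f1 = 1131, rank = 4
freq = 1131 / 4
GCD(1131, 4) = 1
Simplified: 1131/4

1131/4


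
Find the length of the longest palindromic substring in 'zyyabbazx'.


Scanning 'zyyabbazx' for palindromic substrings.
Substring at positions 3-6: 'abba'.
Check: reverse('abba') = 'abba' -> palindrome confirmed.
Neighbouring characters ('y' / 'z') break symmetry, so it cannot extend further.
No longer palindromic substring exists; longest length = 4

4


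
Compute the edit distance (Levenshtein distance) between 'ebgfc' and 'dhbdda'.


Building DP table for s1='ebgfc' (len 5) and s2='dhbdda' (len 6):
       d  h  b  d  d  a
    0  1  2  3  4  5  6
  e 1  1  2  3  4  5  6
  b 2  2  2  2  3  4  5
  g 3  3  3  3  3  4  5
  f 4  4  4  4  4  4  5
  c 5  5  5  5  5  5  5
Edit distance = dp[5][6] = 5

5


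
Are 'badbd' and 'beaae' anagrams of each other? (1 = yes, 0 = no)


Sort characters of 'badbd': 'abbdd'
Sort characters of 'beaae': 'aabee'
Sorted forms differ -> they are NOT anagrams
Result: 0

0


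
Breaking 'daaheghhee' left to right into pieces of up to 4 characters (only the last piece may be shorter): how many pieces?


'daaheghhee' has 10 characters.
Chunking with max size 4:
  Chunk 1: 'daah' (positions 0-3)
  Chunk 2: 'eghh' (positions 4-7)
  Chunk 3: 'ee' (positions 8-9)
Total chunks: ceil(10 / 4) = 3

3


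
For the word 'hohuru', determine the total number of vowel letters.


Scanning each character of 'hohuru':
  Position 1: 'h' -> consonant (running count: 0)
  Position 2: 'o' -> vowel (running count: 1)
  Position 3: 'h' -> consonant (running count: 1)
  Position 4: 'u' -> vowel (running count: 2)
  Position 5: 'r' -> consonant (running count: 2)
  Position 6: 'u' -> vowel (running count: 3)
Total vowels: 3

3


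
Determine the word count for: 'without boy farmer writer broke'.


Counting words by splitting on spaces:
  Word 1: 'without'
  Word 2: 'boy'
  Word 3: 'farmer'
  Word 4: 'writer'
  Word 5: 'broke'
Total words: 5

5


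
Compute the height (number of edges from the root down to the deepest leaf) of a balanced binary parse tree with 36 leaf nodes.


In a balanced binary tree with n leaves the deepest leaf is ceil(log2(n)) edges below the root.
log2(36) = 5.1699
ceil(5.1699) = 6
height (edges) = 6

6


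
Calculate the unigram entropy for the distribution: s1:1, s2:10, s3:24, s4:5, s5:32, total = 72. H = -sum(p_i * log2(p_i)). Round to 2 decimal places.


Computing entropy H = -sum(p_i * log2(p_i)):
  s1: p = 1/72 = 0.0139, -p*log2(p) = 0.0857
  s2: p = 10/72 = 0.1389, -p*log2(p) = 0.3956
  s3: p = 24/72 = 0.3333, -p*log2(p) = 0.5283
  s4: p = 5/72 = 0.0694, -p*log2(p) = 0.2672
  s5: p = 32/72 = 0.4444, -p*log2(p) = 0.5200
H = sum of terms = 1.7968
Rounded to 2 decimals: 1.80

1.80


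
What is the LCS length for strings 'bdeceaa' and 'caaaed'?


DP table for LCS of 'bdeceaa' and 'caaaed':
       c  a  a  a  e  d
    0  0  0  0  0  0  0
  b 0  0  0  0  0  0  0
  d 0  0  0  0  0  0  1
  e 0  0  0  0  0  1  1
  c 0  1  1  1  1  1  1
  e 0  1  1  1  1  2  2
  a 0  1  2  2  2  2  2
  a 0  1  2  3  3  3  3
LCS: 'caa'
LCS length = 3

3


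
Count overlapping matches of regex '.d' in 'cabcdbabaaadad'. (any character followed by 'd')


Pattern: .d means any character followed by 'd'.
Scanning 'cabcdbabaaadad' position-by-position:
  Pos 0: window 'ca' -> no
  Pos 1: window 'ab' -> no
  Pos 2: window 'bc' -> no
  Pos 3: window 'cd' -> MATCH
  Pos 4: window 'db' -> no
  Pos 5: window 'ba' -> no
  Pos 6: window 'ab' -> no
  Pos 7: window 'ba' -> no
  Pos 8: window 'aa' -> no
  Pos 9: window 'aa' -> no
  Pos 10: window 'ad' -> MATCH
  Pos 11: window 'da' -> no
  Pos 12: window 'ad' -> MATCH
  Pos 13: window 'd' -> no
Total matches: 3

3


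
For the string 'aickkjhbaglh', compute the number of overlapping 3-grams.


String 'aickkjhbaglh' has length L = 12.
Number of overlapping n-grams = L - n + 1
Substituting: 12 - 3 + 1 = 10

10


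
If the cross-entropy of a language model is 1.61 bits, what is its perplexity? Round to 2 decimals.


Perplexity formula: PP = 2^H
H = 1.61
PP = 2^1.61
Decompose: 2^1.61 = 2^1 * 2^0.61
2^1 = 2, 2^0.61 ~ 1.5262592
PP ~ 2 * 1.5262592 = 3.0525184
Rounded to 2 decimals: 3.05

3.05


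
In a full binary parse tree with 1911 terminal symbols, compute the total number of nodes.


Leaf nodes (terminals): 1911
Internal nodes = n - 1 = 1911 - 1 = 1910
Total = leaves + internal = 1911 + 1910 = 3821

3821


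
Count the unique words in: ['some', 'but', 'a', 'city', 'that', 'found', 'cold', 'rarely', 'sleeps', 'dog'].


Listing all tokens and tracking unique types:
  Token 1: 'some' -> NEW (unique so far: 1)
  Token 2: 'but' -> NEW (unique so far: 2)
  Token 3: 'a' -> NEW (unique so far: 3)
  Token 4: 'city' -> NEW (unique so far: 4)
  Token 5: 'that' -> NEW (unique so far: 5)
  Token 6: 'found' -> NEW (unique so far: 6)
  Token 7: 'cold' -> NEW (unique so far: 7)
  Token 8: 'rarely' -> NEW (unique so far: 8)
  Token 9: 'sleeps' -> NEW (unique so far: 9)
  Token 10: 'dog' -> NEW (unique so far: 10)
Unique types: ('a', 'but', 'city', 'cold', 'dog', 'found', 'rarely', 'sleeps', 'some', 'that')
Vocabulary size: 10

10


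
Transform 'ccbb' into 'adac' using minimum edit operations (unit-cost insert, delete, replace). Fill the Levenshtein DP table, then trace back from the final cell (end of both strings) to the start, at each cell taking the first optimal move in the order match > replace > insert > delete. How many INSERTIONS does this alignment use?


Edit distance = 4. Backtracking from cell (4, 4) with preference match > replace > insert > delete,
then listing the resulting alignment 'ccbb' -> 'adac' left to right:
  Step 1: replace c->a
  Step 2: replace c->d
  Step 3: replace b->a
  Step 4: replace b->c
Total insertions: 0

0


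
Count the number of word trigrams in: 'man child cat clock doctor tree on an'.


Word trigrams from [8] words:
  Trigram 1: (man child cat)
  Trigram 2: (child cat clock)
  Trigram 3: (cat clock doctor)
  Trigram 4: (clock doctor tree)
  Trigram 5: (doctor tree on)
  Trigram 6: (tree on an)
Total word trigrams: 8 - 2 = 6

6


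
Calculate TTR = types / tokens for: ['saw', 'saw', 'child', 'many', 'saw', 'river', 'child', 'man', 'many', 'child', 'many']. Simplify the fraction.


Tokens: 11
Unique types: ('child', 'man', 'many', 'river', 'saw') = 5
TTR = 5/11
Already in lowest terms.

5/11


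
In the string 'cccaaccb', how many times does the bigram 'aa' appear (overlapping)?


Scanning 'cccaaccb' for bigram 'aa':
  Position 0: 'cc' -> no
  Position 1: 'cc' -> no
  Position 2: 'ca' -> no
  Position 3: 'aa' -> MATCH
  Position 4: 'ac' -> no
  Position 5: 'cc' -> no
  Position 6: 'cb' -> no
Total matches: 1

1


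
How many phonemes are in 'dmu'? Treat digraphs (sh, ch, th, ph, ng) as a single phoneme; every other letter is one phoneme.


Parsing 'dmu' greedily, digraphs first:
  'd' -> consonant phoneme (phonemes so far: 1)
  'm' -> consonant phoneme (phonemes so far: 2)
  'u' -> vowel phoneme (phonemes so far: 3)
Total phonemes: 3

3


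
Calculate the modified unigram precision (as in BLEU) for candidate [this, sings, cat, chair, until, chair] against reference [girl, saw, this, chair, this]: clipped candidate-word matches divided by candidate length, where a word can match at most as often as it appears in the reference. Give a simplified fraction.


Reference word counts: {'chair': 1, 'girl': 1, 'saw': 1, 'this': 2}
Checking each candidate word (with clipping):
  'this' -> in reference (ref count 2, used 1/2) -> match (matches: 1)
  'sings' -> not in reference -> no match (matches: 1)
  'cat' -> not in reference -> no match (matches: 1)
  'chair' -> in reference (ref count 1, used 1/1) -> match (matches: 2)
  'until' -> not in reference -> no match (matches: 2)
  'chair' -> ref count 1 already used up (1/1) -> clipped, no match (matches: 2)
Clipped matches: 2, Candidate length: 6
Precision = 2/6 = 1/3

1/3


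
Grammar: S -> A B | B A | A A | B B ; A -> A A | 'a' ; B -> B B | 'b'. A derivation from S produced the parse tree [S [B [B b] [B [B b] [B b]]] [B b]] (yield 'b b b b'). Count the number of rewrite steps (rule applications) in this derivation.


Every bracketed nonterminal node [X ...] in the tree is produced by exactly one rule application.
Reading the tree off as a leftmost derivation:
  Step 1: S  =>  B B   (applied S -> B B)
  Step 2: B B  =>  B B B   (applied B -> B B)
  Step 3: B B B  =>  b B B   (applied B -> b)
  Step 4: b B B  =>  b B B B   (applied B -> B B)
  Step 5: b B B B  =>  b b B B   (applied B -> b)
  Step 6: b b B B  =>  b b b B   (applied B -> b)
  Step 7: b b b B  =>  b b b b   (applied B -> b)
Final yield: b b b b
Total rewrite steps: 7

7


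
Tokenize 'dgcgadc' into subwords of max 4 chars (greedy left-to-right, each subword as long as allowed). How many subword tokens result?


'dgcgadc' has 7 characters.
Chunking with max size 4:
  Chunk 1: 'dgcg' (positions 0-3)
  Chunk 2: 'adc' (positions 4-6)
Total chunks: ceil(7 / 4) = 2

2


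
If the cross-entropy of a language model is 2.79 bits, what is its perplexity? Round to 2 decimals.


Perplexity formula: PP = 2^H
H = 2.79
PP = 2^2.79
Decompose: 2^2.79 = 2^2 * 2^0.79
2^2 = 4, 2^0.79 ~ 1.7290745
PP ~ 4 * 1.7290745 = 6.9162980
Rounded to 2 decimals: 6.92

6.92


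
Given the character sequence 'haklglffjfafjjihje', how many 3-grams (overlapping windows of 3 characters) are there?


String 'haklglffjfafjjihje' has length L = 18.
Number of overlapping n-grams = L - n + 1
Substituting: 18 - 3 + 1 = 16

16


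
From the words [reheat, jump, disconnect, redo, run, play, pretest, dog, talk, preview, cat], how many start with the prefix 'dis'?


Checking each word for prefix 'dis':
  'reheat' -> no (count: 0)
  'jump' -> no (count: 0)
  'disconnect' -> YES, starts with 'dis' (count: 1)
  'redo' -> no (count: 1)
  'run' -> no (count: 1)
  'play' -> no (count: 1)
  'pretest' -> no (count: 1)
  'dog' -> no (count: 1)
  'talk' -> no (count: 1)
  'preview' -> no (count: 1)
  'cat' -> no (count: 1)
Total with prefix 'dis': 1

1


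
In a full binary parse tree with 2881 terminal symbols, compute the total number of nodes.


Leaf nodes (terminals): 2881
Internal nodes = n - 1 = 2881 - 1 = 2880
Total = leaves + internal = 2881 + 2880 = 5761

5761


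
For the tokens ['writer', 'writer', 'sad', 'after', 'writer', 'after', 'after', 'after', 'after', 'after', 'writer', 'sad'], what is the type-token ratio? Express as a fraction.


Tokens: 12
Unique types: ('after', 'sad', 'writer') = 3
TTR = 3/12
Simplify: divide both by 3 -> 1/4
TTR = 1/4

1/4


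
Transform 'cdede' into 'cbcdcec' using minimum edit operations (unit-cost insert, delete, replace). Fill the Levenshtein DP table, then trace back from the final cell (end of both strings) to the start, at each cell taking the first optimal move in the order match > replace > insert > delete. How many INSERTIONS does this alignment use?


Edit distance = 4. Backtracking from cell (5, 7) with preference match > replace > insert > delete,
then listing the resulting alignment 'cdede' -> 'cbcdcec' left to right:
  Step 1: keep 'c'
  Step 2: replace d->b
  Step 3: replace e->c
  Step 4: keep 'd'
  Step 5: insert 'c' [insertion #1]
  Step 6: keep 'e'
  Step 7: insert 'c' [insertion #2]
Total insertions: 2

2


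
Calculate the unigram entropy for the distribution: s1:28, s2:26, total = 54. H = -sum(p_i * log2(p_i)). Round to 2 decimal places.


Computing entropy H = -sum(p_i * log2(p_i)):
  s1: p = 28/54 = 0.5185, -p*log2(p) = 0.4913
  s2: p = 26/54 = 0.4815, -p*log2(p) = 0.5077
H = sum of terms = 0.9990
Rounded to 2 decimals: 1.00

1.00


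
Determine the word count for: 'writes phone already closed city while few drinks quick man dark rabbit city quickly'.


Counting words by splitting on spaces:
  Word 1: 'writes'
  Word 2: 'phone'
  Word 3: 'already'
  Word 4: 'closed'
  Word 5: 'city'
  Word 6: 'while'
  Word 7: 'few'
  Word 8: 'drinks'
  Word 9: 'quick'
  Word 10: 'man'
  Word 11: 'dark'
  Word 12: 'rabbit'
  Word 13: 'city'
  Word 14: 'quickly'
Total words: 14

14


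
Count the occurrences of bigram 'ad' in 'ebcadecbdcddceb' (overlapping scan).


Scanning 'ebcadecbdcddceb' for bigram 'ad':
  Position 0: 'eb' -> no
  Position 1: 'bc' -> no
  Position 2: 'ca' -> no
  Position 3: 'ad' -> MATCH
  Position 4: 'de' -> no
  Position 5: 'ec' -> no
  Position 6: 'cb' -> no
  Position 7: 'bd' -> no
  Position 8: 'dc' -> no
  Position 9: 'cd' -> no
  Position 10: 'dd' -> no
  Position 11: 'dc' -> no
  Position 12: 'ce' -> no
  Position 13: 'eb' -> no
Total matches: 1

1


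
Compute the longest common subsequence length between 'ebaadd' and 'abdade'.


DP table for LCS of 'ebaadd' and 'abdade':
       a  b  d  a  d  e
    0  0  0  0  0  0  0
  e 0  0  0  0  0  0  1
  b 0  0  1  1  1  1  1
  a 0  1  1  1  2  2  2
  a 0  1  1  1  2  2  2
  d 0  1  1  2  2  3  3
  d 0  1  1  2  2  3  3
LCS: 'bad'
LCS length = 3

3


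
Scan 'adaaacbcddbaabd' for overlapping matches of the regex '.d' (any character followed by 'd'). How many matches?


Pattern: .d means any character followed by 'd'.
Scanning 'adaaacbcddbaabd' position-by-position:
  Pos 0: window 'ad' -> MATCH
  Pos 1: window 'da' -> no
  Pos 2: window 'aa' -> no
  Pos 3: window 'aa' -> no
  Pos 4: window 'ac' -> no
  Pos 5: window 'cb' -> no
  Pos 6: window 'bc' -> no
  Pos 7: window 'cd' -> MATCH
  Pos 8: window 'dd' -> MATCH
  Pos 9: window 'db' -> no
  Pos 10: window 'ba' -> no
  Pos 11: window 'aa' -> no
  Pos 12: window 'ab' -> no
  Pos 13: window 'bd' -> MATCH
  Pos 14: window 'd' -> no
Total matches: 4

4


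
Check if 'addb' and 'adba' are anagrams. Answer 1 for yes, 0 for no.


Sort characters of 'addb': 'abdd'
Sort characters of 'adba': 'aabd'
Sorted forms differ -> they are NOT anagrams
Result: 0

0


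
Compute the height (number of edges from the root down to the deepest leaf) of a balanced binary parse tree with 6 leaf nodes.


In a balanced binary tree with n leaves the deepest leaf is ceil(log2(n)) edges below the root.
log2(6) = 2.5850
ceil(2.5850) = 3
height (edges) = 3

3


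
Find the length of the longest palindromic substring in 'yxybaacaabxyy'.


Scanning 'yxybaacaabxyy' for palindromic substrings.
Substring at positions 3-9: 'baacaab'.
Check: reverse('baacaab') = 'baacaab' -> palindrome confirmed.
Neighbouring characters ('y' / 'x') break symmetry, so it cannot extend further.
No longer palindromic substring exists; longest length = 7

7


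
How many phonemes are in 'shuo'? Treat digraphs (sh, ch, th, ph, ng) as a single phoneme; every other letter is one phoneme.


Parsing 'shuo' greedily, digraphs first:
  'sh' -> digraph (1 consonant phoneme) (phonemes so far: 1)
  'u' -> vowel phoneme (phonemes so far: 2)
  'o' -> vowel phoneme (phonemes so far: 3)
Total phonemes: 3

3


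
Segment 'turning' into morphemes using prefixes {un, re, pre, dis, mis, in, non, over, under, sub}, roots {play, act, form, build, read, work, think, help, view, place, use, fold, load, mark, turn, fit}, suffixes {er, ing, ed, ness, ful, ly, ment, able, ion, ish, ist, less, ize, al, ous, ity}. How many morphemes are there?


Segmenting 'turning' against the inventory:
  'turn' -> root (morpheme 1)
  'ing' -> suffix (morpheme 2)
Total morphemes: 2

2


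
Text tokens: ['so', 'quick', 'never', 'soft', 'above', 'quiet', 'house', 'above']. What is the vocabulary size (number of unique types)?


Listing all tokens and tracking unique types:
  Token 1: 'so' -> NEW (unique so far: 1)
  Token 2: 'quick' -> NEW (unique so far: 2)
  Token 3: 'never' -> NEW (unique so far: 3)
  Token 4: 'soft' -> NEW (unique so far: 4)
  Token 5: 'above' -> NEW (unique so far: 5)
  Token 6: 'quiet' -> NEW (unique so far: 6)
  Token 7: 'house' -> NEW (unique so far: 7)
  Token 8: 'above' -> duplicate (unique so far: 7)
Unique types: ('above', 'house', 'never', 'quick', 'quiet', 'so', 'soft')
Vocabulary size: 7

7


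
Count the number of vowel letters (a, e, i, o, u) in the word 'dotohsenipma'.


Scanning each character of 'dotohsenipma':
  Position 1: 'd' -> consonant (running count: 0)
  Position 2: 'o' -> vowel (running count: 1)
  Position 3: 't' -> consonant (running count: 1)
  Position 4: 'o' -> vowel (running count: 2)
  Position 5: 'h' -> consonant (running count: 2)
  Position 6: 's' -> consonant (running count: 2)
  Position 7: 'e' -> vowel (running count: 3)
  Position 8: 'n' -> consonant (running count: 3)
  Position 9: 'i' -> vowel (running count: 4)
  Position 10: 'p' -> consonant (running count: 4)
  Position 11: 'm' -> consonant (running count: 4)
  Position 12: 'a' -> vowel (running count: 5)
Total vowels: 5

5


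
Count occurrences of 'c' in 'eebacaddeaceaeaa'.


Scanning 'eebacaddeaceaeaa' for 'c':
  Position 4: 'c' -> MATCH (count: 1)
  Position 10: 'c' -> MATCH (count: 2)
Total occurrences of 'c': 2

2


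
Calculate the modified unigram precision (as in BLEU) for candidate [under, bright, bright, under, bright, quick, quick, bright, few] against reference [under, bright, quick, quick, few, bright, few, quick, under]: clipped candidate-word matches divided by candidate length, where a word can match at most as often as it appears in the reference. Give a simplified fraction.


Reference word counts: {'bright': 2, 'few': 2, 'quick': 3, 'under': 2}
Checking each candidate word (with clipping):
  'under' -> in reference (ref count 2, used 1/2) -> match (matches: 1)
  'bright' -> in reference (ref count 2, used 1/2) -> match (matches: 2)
  'bright' -> in reference (ref count 2, used 2/2) -> match (matches: 3)
  'under' -> in reference (ref count 2, used 2/2) -> match (matches: 4)
  'bright' -> ref count 2 already used up (2/2) -> clipped, no match (matches: 4)
  'quick' -> in reference (ref count 3, used 1/3) -> match (matches: 5)
  'quick' -> in reference (ref count 3, used 2/3) -> match (matches: 6)
  'bright' -> ref count 2 already used up (2/2) -> clipped, no match (matches: 6)
  'few' -> in reference (ref count 2, used 1/2) -> match (matches: 7)
Clipped matches: 7, Candidate length: 9
Precision = 7/9

7/9


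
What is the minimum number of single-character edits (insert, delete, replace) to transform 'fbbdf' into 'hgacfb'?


Building DP table for s1='fbbdf' (len 5) and s2='hgacfb' (len 6):
       h  g  a  c  f  b
    0  1  2  3  4  5  6
  f 1  1  2  3  4  4  5
  b 2  2  2  3  4  5  4
  b 3  3  3  3  4  5  5
  d 4  4  4  4  4  5  6
  f 5  5  5  5  5  4  5
Edit distance = dp[5][6] = 5

5


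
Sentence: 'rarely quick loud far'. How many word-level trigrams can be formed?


Word trigrams from [4] words:
  Trigram 1: (rarely quick loud)
  Trigram 2: (quick loud far)
Total word trigrams: 4 - 2 = 2

2


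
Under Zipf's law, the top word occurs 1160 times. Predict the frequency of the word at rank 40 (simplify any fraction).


Zipf's law: freq(rank) = f1 / rank
f1 = 1160, rank = 40
freq = 1160 / 40
= 29

29


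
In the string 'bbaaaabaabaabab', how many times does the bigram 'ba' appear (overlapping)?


Scanning 'bbaaaabaabaabab' for bigram 'ba':
  Position 0: 'bb' -> no
  Position 1: 'ba' -> MATCH
  Position 2: 'aa' -> no
  Position 3: 'aa' -> no
  Position 4: 'aa' -> no
  Position 5: 'ab' -> no
  Position 6: 'ba' -> MATCH
  Position 7: 'aa' -> no
  Position 8: 'ab' -> no
  Position 9: 'ba' -> MATCH
  Position 10: 'aa' -> no
  Position 11: 'ab' -> no
  Position 12: 'ba' -> MATCH
  Position 13: 'ab' -> no
Total matches: 4

4


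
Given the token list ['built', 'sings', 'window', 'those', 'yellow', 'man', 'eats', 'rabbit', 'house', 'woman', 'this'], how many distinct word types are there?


Listing all tokens and tracking unique types:
  Token 1: 'built' -> NEW (unique so far: 1)
  Token 2: 'sings' -> NEW (unique so far: 2)
  Token 3: 'window' -> NEW (unique so far: 3)
  Token 4: 'those' -> NEW (unique so far: 4)
  Token 5: 'yellow' -> NEW (unique so far: 5)
  Token 6: 'man' -> NEW (unique so far: 6)
  Token 7: 'eats' -> NEW (unique so far: 7)
  Token 8: 'rabbit' -> NEW (unique so far: 8)
  Token 9: 'house' -> NEW (unique so far: 9)
  Token 10: 'woman' -> NEW (unique so far: 10)
  Token 11: 'this' -> NEW (unique so far: 11)
Unique types: ('built', 'eats', 'house', 'man', 'rabbit', 'sings', 'this', 'those', 'window', 'woman', 'yellow')
Vocabulary size: 11

11


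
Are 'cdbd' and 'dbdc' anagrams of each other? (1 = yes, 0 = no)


Sort characters of 'cdbd': 'bcdd'
Sort characters of 'dbdc': 'bcdd'
Sorted forms match -> they ARE anagrams
Result: 1

1


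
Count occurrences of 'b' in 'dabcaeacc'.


Scanning 'dabcaeacc' for 'b':
  Position 2: 'b' -> MATCH (count: 1)
Total occurrences of 'b': 1

1


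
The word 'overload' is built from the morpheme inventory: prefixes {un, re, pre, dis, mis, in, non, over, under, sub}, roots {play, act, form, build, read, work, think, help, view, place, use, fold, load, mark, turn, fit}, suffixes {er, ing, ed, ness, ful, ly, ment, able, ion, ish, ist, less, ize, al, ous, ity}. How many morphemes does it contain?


Segmenting 'overload' against the inventory:
  'over' -> prefix (morpheme 1)
  'load' -> root (morpheme 2)
Total morphemes: 2

2


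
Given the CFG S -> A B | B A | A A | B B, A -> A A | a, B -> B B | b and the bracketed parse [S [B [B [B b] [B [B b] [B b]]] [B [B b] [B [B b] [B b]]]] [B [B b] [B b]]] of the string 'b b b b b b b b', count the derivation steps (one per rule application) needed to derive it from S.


Every bracketed nonterminal node [X ...] in the tree is produced by exactly one rule application.
Reading the tree off as a leftmost derivation:
  Step 1: S  =>  B B   (applied S -> B B)
  Step 2: B B  =>  B B B   (applied B -> B B)
  Step 3: B B B  =>  B B B B   (applied B -> B B)
  Step 4: B B B B  =>  b B B B   (applied B -> b)
  Step 5: b B B B  =>  b B B B B   (applied B -> B B)
  Step 6: b B B B B  =>  b b B B B   (applied B -> b)
  Step 7: b b B B B  =>  b b b B B   (applied B -> b)
  Step 8: b b b B B  =>  b b b B B B   (applied B -> B B)
  Step 9: b b b B B B  =>  b b b b B B   (applied B -> b)
  Step 10: b b b b B B  =>  b b b b B B B   (applied B -> B B)
  Step 11: b b b b B B B  =>  b b b b b B B   (applied B -> b)
  Step 12: b b b b b B B  =>  b b b b b b B   (applied B -> b)
  Step 13: b b b b b b B  =>  b b b b b b B B   (applied B -> B B)
  Step 14: b b b b b b B B  =>  b b b b b b b B   (applied B -> b)
  Step 15: b b b b b b b B  =>  b b b b b b b b   (applied B -> b)
Final yield: b b b b b b b b
Total rewrite steps: 15

15


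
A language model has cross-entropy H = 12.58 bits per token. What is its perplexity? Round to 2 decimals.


Perplexity formula: PP = 2^H
H = 12.58
PP = 2^12.58
Decompose: 2^12.58 = 2^12 * 2^0.58
2^12 = 4096, 2^0.58 ~ 1.4948492
PP ~ 4096 * 1.4948492 = 6122.9023232
Rounded to 2 decimals: 6122.90

6122.90


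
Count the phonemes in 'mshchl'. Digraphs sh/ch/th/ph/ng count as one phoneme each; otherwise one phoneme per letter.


Parsing 'mshchl' greedily, digraphs first:
  'm' -> consonant phoneme (phonemes so far: 1)
  'sh' -> digraph (1 consonant phoneme) (phonemes so far: 2)
  'ch' -> digraph (1 consonant phoneme) (phonemes so far: 3)
  'l' -> consonant phoneme (phonemes so far: 4)
Total phonemes: 4

4


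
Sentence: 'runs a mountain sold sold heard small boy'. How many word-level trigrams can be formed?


Word trigrams from [8] words:
  Trigram 1: (runs a mountain)
  Trigram 2: (a mountain sold)
  Trigram 3: (mountain sold sold)
  Trigram 4: (sold sold heard)
  Trigram 5: (sold heard small)
  Trigram 6: (heard small boy)
Total word trigrams: 8 - 2 = 6

6


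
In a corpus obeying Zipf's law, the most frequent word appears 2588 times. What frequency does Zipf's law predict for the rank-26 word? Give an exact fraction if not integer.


Zipf's law: freq(rank) = f1 / rank
f1 = 2588, rank = 26
freq = 2588 / 26
GCD(2588, 26) = 2
Simplified: 1294/13

1294/13


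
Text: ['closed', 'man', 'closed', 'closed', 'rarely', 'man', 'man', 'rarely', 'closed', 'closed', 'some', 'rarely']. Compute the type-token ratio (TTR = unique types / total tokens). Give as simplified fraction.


Tokens: 12
Unique types: ('closed', 'man', 'rarely', 'some') = 4
TTR = 4/12
Simplify: divide both by 4 -> 1/3
TTR = 1/3

1/3


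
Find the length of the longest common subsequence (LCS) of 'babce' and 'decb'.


DP table for LCS of 'babce' and 'decb':
       d  e  c  b
    0  0  0  0  0
  b 0  0  0  0  1
  a 0  0  0  0  1
  b 0  0  0  0  1
  c 0  0  0  1  1
  e 0  0  1  1  1
LCS: 'b'
LCS length = 1

1


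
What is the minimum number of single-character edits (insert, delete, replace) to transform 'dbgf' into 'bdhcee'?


Building DP table for s1='dbgf' (len 4) and s2='bdhcee' (len 6):
       b  d  h  c  e  e
    0  1  2  3  4  5  6
  d 1  1  1  2  3  4  5
  b 2  1  2  2  3  4  5
  g 3  2  2  3  3  4  5
  f 4  3  3  3  4  4  5
Edit distance = dp[4][6] = 5

5


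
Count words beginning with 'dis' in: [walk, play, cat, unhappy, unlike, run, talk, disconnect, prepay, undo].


Checking each word for prefix 'dis':
  'walk' -> no (count: 0)
  'play' -> no (count: 0)
  'cat' -> no (count: 0)
  'unhappy' -> no (count: 0)
  'unlike' -> no (count: 0)
  'run' -> no (count: 0)
  'talk' -> no (count: 0)
  'disconnect' -> YES, starts with 'dis' (count: 1)
  'prepay' -> no (count: 1)
  'undo' -> no (count: 1)
Total with prefix 'dis': 1

1


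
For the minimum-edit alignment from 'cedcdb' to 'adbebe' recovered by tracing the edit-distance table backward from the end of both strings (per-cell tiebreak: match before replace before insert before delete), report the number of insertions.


Edit distance = 5. Backtracking from cell (6, 6) with preference match > replace > insert > delete,
then listing the resulting alignment 'cedcdb' -> 'adbebe' left to right:
  Step 1: delete 'c'
  Step 2: replace e->a
  Step 3: keep 'd'
  Step 4: replace c->b
  Step 5: replace d->e
  Step 6: keep 'b'
  Step 7: insert 'e' [insertion #1]
Total insertions: 1

1


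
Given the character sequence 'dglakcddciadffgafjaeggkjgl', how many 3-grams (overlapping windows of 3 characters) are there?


String 'dglakcddciadffgafjaeggkjgl' has length L = 26.
Number of overlapping n-grams = L - n + 1
Substituting: 26 - 3 + 1 = 24

24


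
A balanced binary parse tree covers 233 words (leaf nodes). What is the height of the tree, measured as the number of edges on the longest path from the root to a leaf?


In a balanced binary tree with n leaves the deepest leaf is ceil(log2(n)) edges below the root.
log2(233) = 7.8642
ceil(7.8642) = 8
height (edges) = 8

8


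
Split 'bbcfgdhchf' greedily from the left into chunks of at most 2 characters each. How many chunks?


'bbcfgdhchf' has 10 characters.
Chunking with max size 2:
  Chunk 1: 'bb' (positions 0-1)
  Chunk 2: 'cf' (positions 2-3)
  Chunk 3: 'gd' (positions 4-5)
  Chunk 4: 'hc' (positions 6-7)
  Chunk 5: 'hf' (positions 8-9)
Total chunks: ceil(10 / 2) = 5

5
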